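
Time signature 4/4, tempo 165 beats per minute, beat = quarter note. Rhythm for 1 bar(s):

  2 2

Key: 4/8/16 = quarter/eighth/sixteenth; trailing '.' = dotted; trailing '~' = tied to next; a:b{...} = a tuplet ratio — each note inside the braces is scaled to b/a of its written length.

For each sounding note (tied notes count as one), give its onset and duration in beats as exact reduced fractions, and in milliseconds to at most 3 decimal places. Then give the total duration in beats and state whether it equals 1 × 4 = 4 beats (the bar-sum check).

1) 0.0ms=0b +727.273ms=2b
2) 727.273ms=2b +727.273ms=2b
Σ=4b of 4 (165bpm 4/4) — PASS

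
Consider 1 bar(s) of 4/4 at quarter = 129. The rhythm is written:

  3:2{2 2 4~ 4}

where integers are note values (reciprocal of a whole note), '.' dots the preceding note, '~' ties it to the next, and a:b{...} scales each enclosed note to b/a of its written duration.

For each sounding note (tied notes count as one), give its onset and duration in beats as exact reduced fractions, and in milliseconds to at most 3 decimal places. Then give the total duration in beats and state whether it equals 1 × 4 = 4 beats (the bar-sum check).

1) 0.0ms=0b +620.155ms=4/3b
2) 620.155ms=4/3b +620.155ms=4/3b
3) 1240.31ms=8/3b +620.155ms=4/3b
Σ=4b of 4 (129bpm 4/4) — PASS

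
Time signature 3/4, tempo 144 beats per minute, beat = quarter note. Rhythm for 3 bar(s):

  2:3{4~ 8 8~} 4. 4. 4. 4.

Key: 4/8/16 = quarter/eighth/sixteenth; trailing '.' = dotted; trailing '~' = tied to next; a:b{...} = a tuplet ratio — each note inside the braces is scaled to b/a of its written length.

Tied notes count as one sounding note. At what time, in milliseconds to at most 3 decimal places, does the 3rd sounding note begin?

1. 0.0ms @ 0 + 937.5ms (9/4)
2. 937.5ms @ 9/4 + 937.5ms (9/4)
3. 1875.0ms @ 9/2 + 625.0ms (3/2)
4. 2500.0ms @ 6 + 625.0ms (3/2)
5. 3125.0ms @ 15/2 + 625.0ms (3/2)

note 3 onset = 9/2b = 1875.0ms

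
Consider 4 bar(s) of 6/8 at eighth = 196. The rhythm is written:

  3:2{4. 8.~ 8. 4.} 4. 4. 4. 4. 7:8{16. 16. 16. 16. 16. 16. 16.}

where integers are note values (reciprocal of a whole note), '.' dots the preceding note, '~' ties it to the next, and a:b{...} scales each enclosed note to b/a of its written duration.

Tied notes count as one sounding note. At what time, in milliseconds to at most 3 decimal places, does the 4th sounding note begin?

1. 0.0ms @ 0 + 612.245ms (2)
2. 612.245ms @ 2 + 612.245ms (2)
3. 1224.49ms @ 4 + 612.245ms (2)
4. 1836.735ms @ 6 + 918.367ms (3)
5. 2755.102ms @ 9 + 918.367ms (3)
6. 3673.469ms @ 12 + 918.367ms (3)
7. 4591.837ms @ 15 + 918.367ms (3)
8. 5510.204ms @ 18 + 262.391ms (6/7)
9. 5772.595ms @ 132/7 + 262.391ms (6/7)
10. 6034.985ms @ 138/7 + 262.391ms (6/7)
11. 6297.376ms @ 144/7 + 262.391ms (6/7)
12. 6559.767ms @ 150/7 + 262.391ms (6/7)
13. 6822.157ms @ 156/7 + 262.391ms (6/7)
14. 7084.548ms @ 162/7 + 262.391ms (6/7)

note 4 onset = 6b = 1836.735ms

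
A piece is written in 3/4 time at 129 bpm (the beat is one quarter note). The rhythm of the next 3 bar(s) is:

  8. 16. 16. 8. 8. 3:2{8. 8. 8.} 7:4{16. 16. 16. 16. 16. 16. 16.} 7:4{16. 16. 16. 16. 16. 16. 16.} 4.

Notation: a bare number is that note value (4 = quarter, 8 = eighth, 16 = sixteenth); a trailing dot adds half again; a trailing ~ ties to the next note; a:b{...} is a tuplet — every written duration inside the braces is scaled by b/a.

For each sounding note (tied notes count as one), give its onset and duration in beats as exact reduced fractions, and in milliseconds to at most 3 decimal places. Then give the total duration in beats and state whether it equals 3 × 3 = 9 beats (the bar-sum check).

1) 0.0ms=0b +348.837ms=3/4b
2) 348.837ms=3/4b +174.419ms=3/8b
3) 523.256ms=9/8b +174.419ms=3/8b
4) 697.674ms=3/2b +348.837ms=3/4b
5) 1046.512ms=9/4b +348.837ms=3/4b
6) 1395.349ms=3b +232.558ms=1/2b
7) 1627.907ms=7/2b +232.558ms=1/2b
8) 1860.465ms=4b +232.558ms=1/2b
9) 2093.023ms=9/2b +99.668ms=3/14b
10) 2192.691ms=33/7b +99.668ms=3/14b
11) 2292.359ms=69/14b +99.668ms=3/14b
12) 2392.027ms=36/7b +99.668ms=3/14b
13) 2491.694ms=75/14b +99.668ms=3/14b
14) 2591.362ms=39/7b +99.668ms=3/14b
15) 2691.03ms=81/14b +99.668ms=3/14b
16) 2790.698ms=6b +99.668ms=3/14b
17) 2890.365ms=87/14b +99.668ms=3/14b
18) 2990.033ms=45/7b +99.668ms=3/14b
19) 3089.701ms=93/14b +99.668ms=3/14b
20) 3189.369ms=48/7b +99.668ms=3/14b
21) 3289.037ms=99/14b +99.668ms=3/14b
22) 3388.704ms=51/7b +99.668ms=3/14b
23) 3488.372ms=15/2b +697.674ms=3/2b
Σ=9b of 9 (129bpm 3/4) — PASS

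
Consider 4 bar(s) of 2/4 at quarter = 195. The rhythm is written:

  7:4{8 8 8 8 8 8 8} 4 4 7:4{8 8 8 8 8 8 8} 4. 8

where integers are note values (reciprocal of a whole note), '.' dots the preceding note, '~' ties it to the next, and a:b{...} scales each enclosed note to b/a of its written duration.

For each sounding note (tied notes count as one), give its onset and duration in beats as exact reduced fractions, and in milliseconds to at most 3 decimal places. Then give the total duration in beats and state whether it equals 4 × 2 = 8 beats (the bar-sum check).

1) 0.0ms=0b +87.912ms=2/7b
2) 87.912ms=2/7b +87.912ms=2/7b
3) 175.824ms=4/7b +87.912ms=2/7b
4) 263.736ms=6/7b +87.912ms=2/7b
5) 351.648ms=8/7b +87.912ms=2/7b
6) 439.56ms=10/7b +87.912ms=2/7b
7) 527.473ms=12/7b +87.912ms=2/7b
8) 615.385ms=2b +307.692ms=1b
9) 923.077ms=3b +307.692ms=1b
10) 1230.769ms=4b +87.912ms=2/7b
11) 1318.681ms=30/7b +87.912ms=2/7b
12) 1406.593ms=32/7b +87.912ms=2/7b
13) 1494.505ms=34/7b +87.912ms=2/7b
14) 1582.418ms=36/7b +87.912ms=2/7b
15) 1670.33ms=38/7b +87.912ms=2/7b
16) 1758.242ms=40/7b +87.912ms=2/7b
17) 1846.154ms=6b +461.538ms=3/2b
18) 2307.692ms=15/2b +153.846ms=1/2b
Σ=8b of 8 (195bpm 2/4) — PASS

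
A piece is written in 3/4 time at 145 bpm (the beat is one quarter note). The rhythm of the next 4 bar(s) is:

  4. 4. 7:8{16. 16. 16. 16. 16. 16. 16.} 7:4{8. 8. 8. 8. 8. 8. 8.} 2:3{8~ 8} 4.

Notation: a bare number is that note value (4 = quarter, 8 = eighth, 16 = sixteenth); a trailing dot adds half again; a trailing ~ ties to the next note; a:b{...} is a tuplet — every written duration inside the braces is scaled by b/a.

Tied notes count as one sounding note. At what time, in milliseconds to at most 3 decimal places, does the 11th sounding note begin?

1. 0.0ms @ 0 + 620.69ms (3/2)
2. 620.69ms @ 3/2 + 620.69ms (3/2)
3. 1241.379ms @ 3 + 177.34ms (3/7)
4. 1418.719ms @ 24/7 + 177.34ms (3/7)
5. 1596.059ms @ 27/7 + 177.34ms (3/7)
6. 1773.399ms @ 30/7 + 177.34ms (3/7)
7. 1950.739ms @ 33/7 + 177.34ms (3/7)
8. 2128.079ms @ 36/7 + 177.34ms (3/7)
9. 2305.419ms @ 39/7 + 177.34ms (3/7)
10. 2482.759ms @ 6 + 177.34ms (3/7)
11. 2660.099ms @ 45/7 + 177.34ms (3/7)
12. 2837.438ms @ 48/7 + 177.34ms (3/7)
13. 3014.778ms @ 51/7 + 177.34ms (3/7)
14. 3192.118ms @ 54/7 + 177.34ms (3/7)
15. 3369.458ms @ 57/7 + 177.34ms (3/7)
16. 3546.798ms @ 60/7 + 177.34ms (3/7)
17. 3724.138ms @ 9 + 620.69ms (3/2)
18. 4344.828ms @ 21/2 + 620.69ms (3/2)

note 11 onset = 45/7b = 2660.099ms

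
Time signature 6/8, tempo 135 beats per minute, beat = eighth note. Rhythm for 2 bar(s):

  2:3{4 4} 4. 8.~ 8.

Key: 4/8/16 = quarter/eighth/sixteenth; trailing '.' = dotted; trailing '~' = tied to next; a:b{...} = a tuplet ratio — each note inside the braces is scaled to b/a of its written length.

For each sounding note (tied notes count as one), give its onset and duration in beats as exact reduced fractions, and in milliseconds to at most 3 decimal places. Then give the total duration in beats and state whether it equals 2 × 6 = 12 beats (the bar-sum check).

1) 0.0ms=0b +1333.333ms=3b
2) 1333.333ms=3b +1333.333ms=3b
3) 2666.667ms=6b +1333.333ms=3b
4) 4000.0ms=9b +1333.333ms=3b
Σ=12b of 12 (135bpm 6/8) — PASS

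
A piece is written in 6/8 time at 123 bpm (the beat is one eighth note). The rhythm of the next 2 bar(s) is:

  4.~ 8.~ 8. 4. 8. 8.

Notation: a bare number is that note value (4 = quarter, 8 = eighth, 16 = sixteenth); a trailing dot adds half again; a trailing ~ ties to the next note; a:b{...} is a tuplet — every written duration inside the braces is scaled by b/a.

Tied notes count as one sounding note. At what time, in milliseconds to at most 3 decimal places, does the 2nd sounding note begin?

1. 0.0ms @ 0 + 2926.829ms (6)
2. 2926.829ms @ 6 + 1463.415ms (3)
3. 4390.244ms @ 9 + 731.707ms (3/2)
4. 5121.951ms @ 21/2 + 731.707ms (3/2)

note 2 onset = 6b = 2926.829ms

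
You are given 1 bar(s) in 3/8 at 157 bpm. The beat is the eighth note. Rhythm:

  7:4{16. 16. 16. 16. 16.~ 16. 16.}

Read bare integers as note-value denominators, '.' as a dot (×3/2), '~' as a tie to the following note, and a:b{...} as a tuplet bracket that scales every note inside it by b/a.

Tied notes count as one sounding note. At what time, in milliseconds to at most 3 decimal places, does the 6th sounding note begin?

1. 0.0ms @ 0 + 163.785ms (3/7)
2. 163.785ms @ 3/7 + 163.785ms (3/7)
3. 327.571ms @ 6/7 + 163.785ms (3/7)
4. 491.356ms @ 9/7 + 163.785ms (3/7)
5. 655.141ms @ 12/7 + 327.571ms (6/7)
6. 982.712ms @ 18/7 + 163.785ms (3/7)

note 6 onset = 18/7b = 982.712ms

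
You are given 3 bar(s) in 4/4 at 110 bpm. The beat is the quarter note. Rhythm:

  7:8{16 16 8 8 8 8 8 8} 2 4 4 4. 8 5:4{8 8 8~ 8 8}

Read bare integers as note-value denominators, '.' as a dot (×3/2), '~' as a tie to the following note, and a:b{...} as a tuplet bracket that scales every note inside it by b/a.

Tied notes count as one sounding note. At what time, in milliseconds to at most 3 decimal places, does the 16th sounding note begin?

1. 0.0ms @ 0 + 155.844ms (2/7)
2. 155.844ms @ 2/7 + 155.844ms (2/7)
3. 311.688ms @ 4/7 + 311.688ms (4/7)
4. 623.377ms @ 8/7 + 311.688ms (4/7)
5. 935.065ms @ 12/7 + 311.688ms (4/7)
6. 1246.753ms @ 16/7 + 311.688ms (4/7)
7. 1558.442ms @ 20/7 + 311.688ms (4/7)
8. 1870.13ms @ 24/7 + 311.688ms (4/7)
9. 2181.818ms @ 4 + 1090.909ms (2)
10. 3272.727ms @ 6 + 545.455ms (1)
11. 3818.182ms @ 7 + 545.455ms (1)
12. 4363.636ms @ 8 + 818.182ms (3/2)
13. 5181.818ms @ 19/2 + 272.727ms (1/2)
14. 5454.545ms @ 10 + 218.182ms (2/5)
15. 5672.727ms @ 52/5 + 218.182ms (2/5)
16. 5890.909ms @ 54/5 + 436.364ms (4/5)
17. 6327.273ms @ 58/5 + 218.182ms (2/5)

note 16 onset = 54/5b = 5890.909ms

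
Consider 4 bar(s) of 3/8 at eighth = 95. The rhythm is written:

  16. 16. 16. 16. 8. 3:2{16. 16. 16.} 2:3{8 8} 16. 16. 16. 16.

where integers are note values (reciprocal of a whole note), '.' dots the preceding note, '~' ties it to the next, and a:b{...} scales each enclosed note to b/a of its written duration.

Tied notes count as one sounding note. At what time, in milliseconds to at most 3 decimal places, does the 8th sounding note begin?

note 8 onset = 11/2b = 3473.684ms

1. 0.0ms @ 0 + 473.684ms (3/4)
2. 473.684ms @ 3/4 + 473.684ms (3/4)
3. 947.368ms @ 3/2 + 473.684ms (3/4)
4. 1421.053ms @ 9/4 + 473.684ms (3/4)
5. 1894.737ms @ 3 + 947.368ms (3/2)
6. 2842.105ms @ 9/2 + 315.789ms (1/2)
7. 3157.895ms @ 5 + 315.789ms (1/2)
8. 3473.684ms @ 11/2 + 315.789ms (1/2)
9. 3789.474ms @ 6 + 947.368ms (3/2)
10. 4736.842ms @ 15/2 + 947.368ms (3/2)
11. 5684.211ms @ 9 + 473.684ms (3/4)
12. 6157.895ms @ 39/4 + 473.684ms (3/4)
13. 6631.579ms @ 21/2 + 473.684ms (3/4)
14. 7105.263ms @ 45/4 + 473.684ms (3/4)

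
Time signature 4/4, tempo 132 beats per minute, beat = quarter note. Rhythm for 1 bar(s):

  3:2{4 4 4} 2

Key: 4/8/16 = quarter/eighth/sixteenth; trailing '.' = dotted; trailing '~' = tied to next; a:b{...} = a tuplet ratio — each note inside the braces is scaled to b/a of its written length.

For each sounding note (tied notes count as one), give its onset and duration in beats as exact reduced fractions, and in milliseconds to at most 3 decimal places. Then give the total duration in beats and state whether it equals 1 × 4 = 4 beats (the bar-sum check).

1) 0.0ms=0b +303.03ms=2/3b
2) 303.03ms=2/3b +303.03ms=2/3b
3) 606.061ms=4/3b +303.03ms=2/3b
4) 909.091ms=2b +909.091ms=2b
Σ=4b of 4 (132bpm 4/4) — PASS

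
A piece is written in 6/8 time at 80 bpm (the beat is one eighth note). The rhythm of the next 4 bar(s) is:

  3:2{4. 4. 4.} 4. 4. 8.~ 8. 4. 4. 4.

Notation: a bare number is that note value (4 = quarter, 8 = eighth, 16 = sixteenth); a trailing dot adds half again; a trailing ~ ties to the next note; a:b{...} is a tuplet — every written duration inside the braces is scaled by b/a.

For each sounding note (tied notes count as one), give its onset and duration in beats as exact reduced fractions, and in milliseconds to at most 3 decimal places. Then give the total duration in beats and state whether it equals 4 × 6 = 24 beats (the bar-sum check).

1) 0.0ms=0b +1500.0ms=2b
2) 1500.0ms=2b +1500.0ms=2b
3) 3000.0ms=4b +1500.0ms=2b
4) 4500.0ms=6b +2250.0ms=3b
5) 6750.0ms=9b +2250.0ms=3b
6) 9000.0ms=12b +2250.0ms=3b
7) 11250.0ms=15b +2250.0ms=3b
8) 13500.0ms=18b +2250.0ms=3b
9) 15750.0ms=21b +2250.0ms=3b
Σ=24b of 24 (80bpm 6/8) — PASS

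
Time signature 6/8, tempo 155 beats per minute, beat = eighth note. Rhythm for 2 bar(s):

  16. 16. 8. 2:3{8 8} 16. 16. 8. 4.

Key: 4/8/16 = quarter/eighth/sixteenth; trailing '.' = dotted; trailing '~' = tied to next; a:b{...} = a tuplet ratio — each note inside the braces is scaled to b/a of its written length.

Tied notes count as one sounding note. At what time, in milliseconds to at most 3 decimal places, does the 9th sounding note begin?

1. 0.0ms @ 0 + 290.323ms (3/4)
2. 290.323ms @ 3/4 + 290.323ms (3/4)
3. 580.645ms @ 3/2 + 580.645ms (3/2)
4. 1161.29ms @ 3 + 580.645ms (3/2)
5. 1741.935ms @ 9/2 + 580.645ms (3/2)
6. 2322.581ms @ 6 + 290.323ms (3/4)
7. 2612.903ms @ 27/4 + 290.323ms (3/4)
8. 2903.226ms @ 15/2 + 580.645ms (3/2)
9. 3483.871ms @ 9 + 1161.29ms (3)

note 9 onset = 9b = 3483.871ms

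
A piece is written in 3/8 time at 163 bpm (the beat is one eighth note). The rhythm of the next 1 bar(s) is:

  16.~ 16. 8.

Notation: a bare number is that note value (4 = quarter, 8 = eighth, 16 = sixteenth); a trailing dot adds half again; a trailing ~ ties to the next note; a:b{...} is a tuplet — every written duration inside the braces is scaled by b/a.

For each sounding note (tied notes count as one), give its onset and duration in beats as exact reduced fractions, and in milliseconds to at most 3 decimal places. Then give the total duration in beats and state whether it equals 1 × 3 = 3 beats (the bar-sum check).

1) 0.0ms=0b +552.147ms=3/2b
2) 552.147ms=3/2b +552.147ms=3/2b
Σ=3b of 3 (163bpm 3/8) — PASS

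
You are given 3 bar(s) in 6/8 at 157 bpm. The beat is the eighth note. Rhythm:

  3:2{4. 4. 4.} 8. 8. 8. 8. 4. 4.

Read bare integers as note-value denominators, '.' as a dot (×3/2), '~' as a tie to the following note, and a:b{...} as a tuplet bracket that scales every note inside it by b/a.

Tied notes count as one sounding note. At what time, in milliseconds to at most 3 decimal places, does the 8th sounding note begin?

1. 0.0ms @ 0 + 764.331ms (2)
2. 764.331ms @ 2 + 764.331ms (2)
3. 1528.662ms @ 4 + 764.331ms (2)
4. 2292.994ms @ 6 + 573.248ms (3/2)
5. 2866.242ms @ 15/2 + 573.248ms (3/2)
6. 3439.49ms @ 9 + 573.248ms (3/2)
7. 4012.739ms @ 21/2 + 573.248ms (3/2)
8. 4585.987ms @ 12 + 1146.497ms (3)
9. 5732.484ms @ 15 + 1146.497ms (3)

note 8 onset = 12b = 4585.987ms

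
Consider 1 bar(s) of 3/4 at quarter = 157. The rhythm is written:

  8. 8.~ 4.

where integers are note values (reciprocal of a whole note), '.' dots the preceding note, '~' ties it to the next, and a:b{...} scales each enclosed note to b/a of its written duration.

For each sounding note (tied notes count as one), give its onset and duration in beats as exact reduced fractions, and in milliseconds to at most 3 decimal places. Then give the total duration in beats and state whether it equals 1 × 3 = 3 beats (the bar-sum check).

1) 0.0ms=0b +286.624ms=3/4b
2) 286.624ms=3/4b +859.873ms=9/4b
Σ=3b of 3 (157bpm 3/4) — PASS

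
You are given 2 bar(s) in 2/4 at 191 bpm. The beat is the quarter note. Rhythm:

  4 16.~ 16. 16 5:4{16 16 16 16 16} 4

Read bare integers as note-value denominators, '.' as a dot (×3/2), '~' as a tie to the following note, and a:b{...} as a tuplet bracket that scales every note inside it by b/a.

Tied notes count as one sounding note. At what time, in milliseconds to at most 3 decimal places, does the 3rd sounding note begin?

1. 0.0ms @ 0 + 314.136ms (1)
2. 314.136ms @ 1 + 235.602ms (3/4)
3. 549.738ms @ 7/4 + 78.534ms (1/4)
4. 628.272ms @ 2 + 62.827ms (1/5)
5. 691.099ms @ 11/5 + 62.827ms (1/5)
6. 753.927ms @ 12/5 + 62.827ms (1/5)
7. 816.754ms @ 13/5 + 62.827ms (1/5)
8. 879.581ms @ 14/5 + 62.827ms (1/5)
9. 942.408ms @ 3 + 314.136ms (1)

note 3 onset = 7/4b = 549.738ms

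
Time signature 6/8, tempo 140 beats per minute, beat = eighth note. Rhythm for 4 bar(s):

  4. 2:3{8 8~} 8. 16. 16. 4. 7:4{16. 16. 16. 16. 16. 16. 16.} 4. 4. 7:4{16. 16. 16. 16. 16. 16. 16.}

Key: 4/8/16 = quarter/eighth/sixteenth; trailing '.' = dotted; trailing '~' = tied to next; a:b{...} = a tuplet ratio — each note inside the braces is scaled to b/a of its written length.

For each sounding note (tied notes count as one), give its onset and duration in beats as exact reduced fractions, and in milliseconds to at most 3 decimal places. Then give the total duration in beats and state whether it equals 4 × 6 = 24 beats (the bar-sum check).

1) 0.0ms=0b +1285.714ms=3b
2) 1285.714ms=3b +642.857ms=3/2b
3) 1928.571ms=9/2b +1285.714ms=3b
4) 3214.286ms=15/2b +321.429ms=3/4b
5) 3535.714ms=33/4b +321.429ms=3/4b
6) 3857.143ms=9b +1285.714ms=3b
7) 5142.857ms=12b +183.673ms=3/7b
8) 5326.531ms=87/7b +183.673ms=3/7b
9) 5510.204ms=90/7b +183.673ms=3/7b
10) 5693.878ms=93/7b +183.673ms=3/7b
11) 5877.551ms=96/7b +183.673ms=3/7b
12) 6061.224ms=99/7b +183.673ms=3/7b
13) 6244.898ms=102/7b +183.673ms=3/7b
14) 6428.571ms=15b +1285.714ms=3b
15) 7714.286ms=18b +1285.714ms=3b
16) 9000.0ms=21b +183.673ms=3/7b
17) 9183.673ms=150/7b +183.673ms=3/7b
18) 9367.347ms=153/7b +183.673ms=3/7b
19) 9551.02ms=156/7b +183.673ms=3/7b
20) 9734.694ms=159/7b +183.673ms=3/7b
21) 9918.367ms=162/7b +183.673ms=3/7b
22) 10102.041ms=165/7b +183.673ms=3/7b
Σ=24b of 24 (140bpm 6/8) — PASS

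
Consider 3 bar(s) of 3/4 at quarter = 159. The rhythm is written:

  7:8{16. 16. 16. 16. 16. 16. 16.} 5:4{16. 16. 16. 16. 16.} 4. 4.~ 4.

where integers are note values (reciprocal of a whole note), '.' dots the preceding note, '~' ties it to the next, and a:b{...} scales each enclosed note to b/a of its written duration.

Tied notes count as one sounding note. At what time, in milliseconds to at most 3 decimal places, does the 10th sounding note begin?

note 10 onset = 18/5b = 1358.491ms

1. 0.0ms @ 0 + 161.725ms (3/7)
2. 161.725ms @ 3/7 + 161.725ms (3/7)
3. 323.45ms @ 6/7 + 161.725ms (3/7)
4. 485.175ms @ 9/7 + 161.725ms (3/7)
5. 646.9ms @ 12/7 + 161.725ms (3/7)
6. 808.625ms @ 15/7 + 161.725ms (3/7)
7. 970.35ms @ 18/7 + 161.725ms (3/7)
8. 1132.075ms @ 3 + 113.208ms (3/10)
9. 1245.283ms @ 33/10 + 113.208ms (3/10)
10. 1358.491ms @ 18/5 + 113.208ms (3/10)
11. 1471.698ms @ 39/10 + 113.208ms (3/10)
12. 1584.906ms @ 21/5 + 113.208ms (3/10)
13. 1698.113ms @ 9/2 + 566.038ms (3/2)
14. 2264.151ms @ 6 + 1132.075ms (3)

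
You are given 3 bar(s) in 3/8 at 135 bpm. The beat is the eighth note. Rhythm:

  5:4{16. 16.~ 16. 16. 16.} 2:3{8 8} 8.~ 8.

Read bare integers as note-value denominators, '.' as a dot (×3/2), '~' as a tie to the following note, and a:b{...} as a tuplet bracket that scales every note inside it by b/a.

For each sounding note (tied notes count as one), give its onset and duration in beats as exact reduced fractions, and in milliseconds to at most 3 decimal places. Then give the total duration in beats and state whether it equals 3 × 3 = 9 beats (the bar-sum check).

1) 0.0ms=0b +266.667ms=3/5b
2) 266.667ms=3/5b +533.333ms=6/5b
3) 800.0ms=9/5b +266.667ms=3/5b
4) 1066.667ms=12/5b +266.667ms=3/5b
5) 1333.333ms=3b +666.667ms=3/2b
6) 2000.0ms=9/2b +666.667ms=3/2b
7) 2666.667ms=6b +1333.333ms=3b
Σ=9b of 9 (135bpm 3/8) — PASS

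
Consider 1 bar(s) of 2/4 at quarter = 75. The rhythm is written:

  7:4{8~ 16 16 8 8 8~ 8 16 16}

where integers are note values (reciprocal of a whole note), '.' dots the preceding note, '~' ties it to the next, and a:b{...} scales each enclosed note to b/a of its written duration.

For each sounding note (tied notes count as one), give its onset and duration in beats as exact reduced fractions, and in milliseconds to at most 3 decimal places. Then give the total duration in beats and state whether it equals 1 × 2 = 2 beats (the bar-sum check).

1) 0.0ms=0b +342.857ms=3/7b
2) 342.857ms=3/7b +114.286ms=1/7b
3) 457.143ms=4/7b +228.571ms=2/7b
4) 685.714ms=6/7b +228.571ms=2/7b
5) 914.286ms=8/7b +457.143ms=4/7b
6) 1371.429ms=12/7b +114.286ms=1/7b
7) 1485.714ms=13/7b +114.286ms=1/7b
Σ=2b of 2 (75bpm 2/4) — PASS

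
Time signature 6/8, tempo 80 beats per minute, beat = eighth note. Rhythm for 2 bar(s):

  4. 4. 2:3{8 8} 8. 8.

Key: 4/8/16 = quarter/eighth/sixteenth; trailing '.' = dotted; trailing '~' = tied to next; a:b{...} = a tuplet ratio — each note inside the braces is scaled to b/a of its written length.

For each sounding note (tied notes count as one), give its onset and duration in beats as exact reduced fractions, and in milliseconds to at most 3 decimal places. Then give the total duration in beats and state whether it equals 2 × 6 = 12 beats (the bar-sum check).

1) 0.0ms=0b +2250.0ms=3b
2) 2250.0ms=3b +2250.0ms=3b
3) 4500.0ms=6b +1125.0ms=3/2b
4) 5625.0ms=15/2b +1125.0ms=3/2b
5) 6750.0ms=9b +1125.0ms=3/2b
6) 7875.0ms=21/2b +1125.0ms=3/2b
Σ=12b of 12 (80bpm 6/8) — PASS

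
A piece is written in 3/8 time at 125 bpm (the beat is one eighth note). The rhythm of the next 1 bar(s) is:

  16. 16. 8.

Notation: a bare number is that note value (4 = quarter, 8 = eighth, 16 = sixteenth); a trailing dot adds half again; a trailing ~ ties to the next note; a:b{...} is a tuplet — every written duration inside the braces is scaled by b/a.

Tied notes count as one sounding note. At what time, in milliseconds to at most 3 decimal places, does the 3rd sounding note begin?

note 3 onset = 3/2b = 720.0ms

1. 0.0ms @ 0 + 360.0ms (3/4)
2. 360.0ms @ 3/4 + 360.0ms (3/4)
3. 720.0ms @ 3/2 + 720.0ms (3/2)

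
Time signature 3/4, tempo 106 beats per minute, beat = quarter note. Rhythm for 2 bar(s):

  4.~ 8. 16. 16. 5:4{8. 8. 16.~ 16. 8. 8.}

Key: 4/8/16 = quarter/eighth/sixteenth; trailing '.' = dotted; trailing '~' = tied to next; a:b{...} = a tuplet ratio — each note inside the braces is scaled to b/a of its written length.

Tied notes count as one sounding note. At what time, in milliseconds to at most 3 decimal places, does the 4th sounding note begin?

1. 0.0ms @ 0 + 1273.585ms (9/4)
2. 1273.585ms @ 9/4 + 212.264ms (3/8)
3. 1485.849ms @ 21/8 + 212.264ms (3/8)
4. 1698.113ms @ 3 + 339.623ms (3/5)
5. 2037.736ms @ 18/5 + 339.623ms (3/5)
6. 2377.358ms @ 21/5 + 339.623ms (3/5)
7. 2716.981ms @ 24/5 + 339.623ms (3/5)
8. 3056.604ms @ 27/5 + 339.623ms (3/5)

note 4 onset = 3b = 1698.113ms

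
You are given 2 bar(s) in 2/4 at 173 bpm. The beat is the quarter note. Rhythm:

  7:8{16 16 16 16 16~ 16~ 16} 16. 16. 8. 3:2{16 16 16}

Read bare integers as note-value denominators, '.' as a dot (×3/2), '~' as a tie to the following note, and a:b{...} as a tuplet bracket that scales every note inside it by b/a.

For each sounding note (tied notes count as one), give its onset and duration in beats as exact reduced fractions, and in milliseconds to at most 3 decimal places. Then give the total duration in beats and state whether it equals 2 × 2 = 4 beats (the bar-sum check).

1) 0.0ms=0b +99.092ms=2/7b
2) 99.092ms=2/7b +99.092ms=2/7b
3) 198.183ms=4/7b +99.092ms=2/7b
4) 297.275ms=6/7b +99.092ms=2/7b
5) 396.367ms=8/7b +297.275ms=6/7b
6) 693.642ms=2b +130.058ms=3/8b
7) 823.699ms=19/8b +130.058ms=3/8b
8) 953.757ms=11/4b +260.116ms=3/4b
9) 1213.873ms=7/2b +57.803ms=1/6b
10) 1271.676ms=11/3b +57.803ms=1/6b
11) 1329.48ms=23/6b +57.803ms=1/6b
Σ=4b of 4 (173bpm 2/4) — PASS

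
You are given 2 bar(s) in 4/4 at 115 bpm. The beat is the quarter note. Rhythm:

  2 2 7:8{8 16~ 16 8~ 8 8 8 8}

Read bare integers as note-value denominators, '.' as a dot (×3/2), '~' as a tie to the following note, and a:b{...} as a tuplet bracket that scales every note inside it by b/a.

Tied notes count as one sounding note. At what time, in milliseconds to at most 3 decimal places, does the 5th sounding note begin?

1. 0.0ms @ 0 + 1043.478ms (2)
2. 1043.478ms @ 2 + 1043.478ms (2)
3. 2086.957ms @ 4 + 298.137ms (4/7)
4. 2385.093ms @ 32/7 + 298.137ms (4/7)
5. 2683.23ms @ 36/7 + 596.273ms (8/7)
6. 3279.503ms @ 44/7 + 298.137ms (4/7)
7. 3577.64ms @ 48/7 + 298.137ms (4/7)
8. 3875.776ms @ 52/7 + 298.137ms (4/7)

note 5 onset = 36/7b = 2683.23ms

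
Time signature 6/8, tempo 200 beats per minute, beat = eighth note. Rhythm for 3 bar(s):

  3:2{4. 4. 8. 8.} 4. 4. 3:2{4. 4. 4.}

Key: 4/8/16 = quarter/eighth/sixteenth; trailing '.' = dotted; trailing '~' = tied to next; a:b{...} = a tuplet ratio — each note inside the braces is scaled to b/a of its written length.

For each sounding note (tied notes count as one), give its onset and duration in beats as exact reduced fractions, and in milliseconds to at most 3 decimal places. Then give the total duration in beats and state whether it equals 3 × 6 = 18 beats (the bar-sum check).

1) 0.0ms=0b +600.0ms=2b
2) 600.0ms=2b +600.0ms=2b
3) 1200.0ms=4b +300.0ms=1b
4) 1500.0ms=5b +300.0ms=1b
5) 1800.0ms=6b +900.0ms=3b
6) 2700.0ms=9b +900.0ms=3b
7) 3600.0ms=12b +600.0ms=2b
8) 4200.0ms=14b +600.0ms=2b
9) 4800.0ms=16b +600.0ms=2b
Σ=18b of 18 (200bpm 6/8) — PASS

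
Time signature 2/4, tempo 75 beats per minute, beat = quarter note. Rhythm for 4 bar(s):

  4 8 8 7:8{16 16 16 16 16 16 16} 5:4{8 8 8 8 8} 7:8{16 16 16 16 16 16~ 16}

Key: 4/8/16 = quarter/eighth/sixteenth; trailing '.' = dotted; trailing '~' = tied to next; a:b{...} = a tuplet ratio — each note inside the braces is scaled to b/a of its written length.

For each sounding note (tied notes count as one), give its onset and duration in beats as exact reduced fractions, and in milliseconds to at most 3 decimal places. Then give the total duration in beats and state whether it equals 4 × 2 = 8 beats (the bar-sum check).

1) 0.0ms=0b +800.0ms=1b
2) 800.0ms=1b +400.0ms=1/2b
3) 1200.0ms=3/2b +400.0ms=1/2b
4) 1600.0ms=2b +228.571ms=2/7b
5) 1828.571ms=16/7b +228.571ms=2/7b
6) 2057.143ms=18/7b +228.571ms=2/7b
7) 2285.714ms=20/7b +228.571ms=2/7b
8) 2514.286ms=22/7b +228.571ms=2/7b
9) 2742.857ms=24/7b +228.571ms=2/7b
10) 2971.429ms=26/7b +228.571ms=2/7b
11) 3200.0ms=4b +320.0ms=2/5b
12) 3520.0ms=22/5b +320.0ms=2/5b
13) 3840.0ms=24/5b +320.0ms=2/5b
14) 4160.0ms=26/5b +320.0ms=2/5b
15) 4480.0ms=28/5b +320.0ms=2/5b
16) 4800.0ms=6b +228.571ms=2/7b
17) 5028.571ms=44/7b +228.571ms=2/7b
18) 5257.143ms=46/7b +228.571ms=2/7b
19) 5485.714ms=48/7b +228.571ms=2/7b
20) 5714.286ms=50/7b +228.571ms=2/7b
21) 5942.857ms=52/7b +457.143ms=4/7b
Σ=8b of 8 (75bpm 2/4) — PASS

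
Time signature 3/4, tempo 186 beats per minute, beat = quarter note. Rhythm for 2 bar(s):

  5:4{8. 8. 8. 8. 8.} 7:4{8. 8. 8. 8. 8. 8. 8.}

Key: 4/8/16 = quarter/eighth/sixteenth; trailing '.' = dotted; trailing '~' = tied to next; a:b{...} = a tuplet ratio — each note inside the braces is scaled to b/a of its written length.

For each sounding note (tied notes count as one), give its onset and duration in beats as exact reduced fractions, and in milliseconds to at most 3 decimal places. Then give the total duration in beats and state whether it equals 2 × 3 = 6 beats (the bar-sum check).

1) 0.0ms=0b +193.548ms=3/5b
2) 193.548ms=3/5b +193.548ms=3/5b
3) 387.097ms=6/5b +193.548ms=3/5b
4) 580.645ms=9/5b +193.548ms=3/5b
5) 774.194ms=12/5b +193.548ms=3/5b
6) 967.742ms=3b +138.249ms=3/7b
7) 1105.991ms=24/7b +138.249ms=3/7b
8) 1244.24ms=27/7b +138.249ms=3/7b
9) 1382.488ms=30/7b +138.249ms=3/7b
10) 1520.737ms=33/7b +138.249ms=3/7b
11) 1658.986ms=36/7b +138.249ms=3/7b
12) 1797.235ms=39/7b +138.249ms=3/7b
Σ=6b of 6 (186bpm 3/4) — PASS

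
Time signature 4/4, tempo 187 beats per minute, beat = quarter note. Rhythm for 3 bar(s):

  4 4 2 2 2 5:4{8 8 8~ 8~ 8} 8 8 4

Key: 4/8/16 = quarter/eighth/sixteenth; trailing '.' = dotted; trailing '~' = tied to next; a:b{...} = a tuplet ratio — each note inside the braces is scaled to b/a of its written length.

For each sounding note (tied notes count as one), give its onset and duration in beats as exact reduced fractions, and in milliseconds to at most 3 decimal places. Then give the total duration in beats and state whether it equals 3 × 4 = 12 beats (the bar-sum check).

1) 0.0ms=0b +320.856ms=1b
2) 320.856ms=1b +320.856ms=1b
3) 641.711ms=2b +641.711ms=2b
4) 1283.422ms=4b +641.711ms=2b
5) 1925.134ms=6b +641.711ms=2b
6) 2566.845ms=8b +128.342ms=2/5b
7) 2695.187ms=42/5b +128.342ms=2/5b
8) 2823.529ms=44/5b +385.027ms=6/5b
9) 3208.556ms=10b +160.428ms=1/2b
10) 3368.984ms=21/2b +160.428ms=1/2b
11) 3529.412ms=11b +320.856ms=1b
Σ=12b of 12 (187bpm 4/4) — PASS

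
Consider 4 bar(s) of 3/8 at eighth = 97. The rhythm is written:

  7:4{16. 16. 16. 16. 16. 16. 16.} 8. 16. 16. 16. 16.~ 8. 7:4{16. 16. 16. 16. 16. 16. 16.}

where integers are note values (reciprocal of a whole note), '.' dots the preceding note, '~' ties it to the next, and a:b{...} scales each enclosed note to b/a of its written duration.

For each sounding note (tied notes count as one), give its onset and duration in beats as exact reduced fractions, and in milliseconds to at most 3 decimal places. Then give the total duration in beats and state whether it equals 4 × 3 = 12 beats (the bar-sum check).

1) 0.0ms=0b +265.096ms=3/7b
2) 265.096ms=3/7b +265.096ms=3/7b
3) 530.191ms=6/7b +265.096ms=3/7b
4) 795.287ms=9/7b +265.096ms=3/7b
5) 1060.383ms=12/7b +265.096ms=3/7b
6) 1325.479ms=15/7b +265.096ms=3/7b
7) 1590.574ms=18/7b +265.096ms=3/7b
8) 1855.67ms=3b +927.835ms=3/2b
9) 2783.505ms=9/2b +463.918ms=3/4b
10) 3247.423ms=21/4b +463.918ms=3/4b
11) 3711.34ms=6b +463.918ms=3/4b
12) 4175.258ms=27/4b +1391.753ms=9/4b
13) 5567.01ms=9b +265.096ms=3/7b
14) 5832.106ms=66/7b +265.096ms=3/7b
15) 6097.202ms=69/7b +265.096ms=3/7b
16) 6362.297ms=72/7b +265.096ms=3/7b
17) 6627.393ms=75/7b +265.096ms=3/7b
18) 6892.489ms=78/7b +265.096ms=3/7b
19) 7157.585ms=81/7b +265.096ms=3/7b
Σ=12b of 12 (97bpm 3/8) — PASS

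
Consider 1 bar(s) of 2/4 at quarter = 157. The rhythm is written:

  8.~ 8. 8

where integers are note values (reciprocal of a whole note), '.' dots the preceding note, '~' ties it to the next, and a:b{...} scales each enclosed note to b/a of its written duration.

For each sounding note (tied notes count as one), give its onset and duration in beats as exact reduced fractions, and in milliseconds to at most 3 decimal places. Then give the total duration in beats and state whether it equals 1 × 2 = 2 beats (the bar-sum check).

1) 0.0ms=0b +573.248ms=3/2b
2) 573.248ms=3/2b +191.083ms=1/2b
Σ=2b of 2 (157bpm 2/4) — PASS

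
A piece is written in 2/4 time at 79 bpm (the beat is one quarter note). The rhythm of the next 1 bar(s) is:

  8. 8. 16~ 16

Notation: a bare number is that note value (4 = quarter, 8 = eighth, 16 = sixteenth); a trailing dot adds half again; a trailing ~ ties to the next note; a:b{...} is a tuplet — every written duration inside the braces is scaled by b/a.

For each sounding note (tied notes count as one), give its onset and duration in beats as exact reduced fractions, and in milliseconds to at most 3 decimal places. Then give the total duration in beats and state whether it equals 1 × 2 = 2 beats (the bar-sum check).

1) 0.0ms=0b +569.62ms=3/4b
2) 569.62ms=3/4b +569.62ms=3/4b
3) 1139.241ms=3/2b +379.747ms=1/2b
Σ=2b of 2 (79bpm 2/4) — PASS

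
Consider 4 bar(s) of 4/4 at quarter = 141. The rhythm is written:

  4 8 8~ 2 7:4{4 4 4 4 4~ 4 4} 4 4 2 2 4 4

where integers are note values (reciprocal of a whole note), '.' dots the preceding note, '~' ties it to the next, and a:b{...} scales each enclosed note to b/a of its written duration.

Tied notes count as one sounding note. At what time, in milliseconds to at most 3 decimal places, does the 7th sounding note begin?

note 7 onset = 40/7b = 2431.611ms

1. 0.0ms @ 0 + 425.532ms (1)
2. 425.532ms @ 1 + 212.766ms (1/2)
3. 638.298ms @ 3/2 + 1063.83ms (5/2)
4. 1702.128ms @ 4 + 243.161ms (4/7)
5. 1945.289ms @ 32/7 + 243.161ms (4/7)
6. 2188.45ms @ 36/7 + 243.161ms (4/7)
7. 2431.611ms @ 40/7 + 243.161ms (4/7)
8. 2674.772ms @ 44/7 + 486.322ms (8/7)
9. 3161.094ms @ 52/7 + 243.161ms (4/7)
10. 3404.255ms @ 8 + 425.532ms (1)
11. 3829.787ms @ 9 + 425.532ms (1)
12. 4255.319ms @ 10 + 851.064ms (2)
13. 5106.383ms @ 12 + 851.064ms (2)
14. 5957.447ms @ 14 + 425.532ms (1)
15. 6382.979ms @ 15 + 425.532ms (1)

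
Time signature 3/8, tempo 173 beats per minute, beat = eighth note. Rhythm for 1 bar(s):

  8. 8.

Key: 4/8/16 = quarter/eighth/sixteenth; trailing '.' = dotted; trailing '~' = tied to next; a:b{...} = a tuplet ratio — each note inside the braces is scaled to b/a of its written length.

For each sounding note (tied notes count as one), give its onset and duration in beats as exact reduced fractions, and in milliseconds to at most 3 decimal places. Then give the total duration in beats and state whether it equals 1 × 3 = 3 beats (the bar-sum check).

1) 0.0ms=0b +520.231ms=3/2b
2) 520.231ms=3/2b +520.231ms=3/2b
Σ=3b of 3 (173bpm 3/8) — PASS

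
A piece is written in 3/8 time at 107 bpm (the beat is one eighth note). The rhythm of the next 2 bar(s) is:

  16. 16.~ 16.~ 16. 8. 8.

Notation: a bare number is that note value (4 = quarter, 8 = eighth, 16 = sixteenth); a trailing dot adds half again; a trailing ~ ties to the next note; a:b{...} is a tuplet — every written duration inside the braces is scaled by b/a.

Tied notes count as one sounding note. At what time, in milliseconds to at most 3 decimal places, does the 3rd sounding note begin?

1. 0.0ms @ 0 + 420.561ms (3/4)
2. 420.561ms @ 3/4 + 1261.682ms (9/4)
3. 1682.243ms @ 3 + 841.121ms (3/2)
4. 2523.364ms @ 9/2 + 841.121ms (3/2)

note 3 onset = 3b = 1682.243ms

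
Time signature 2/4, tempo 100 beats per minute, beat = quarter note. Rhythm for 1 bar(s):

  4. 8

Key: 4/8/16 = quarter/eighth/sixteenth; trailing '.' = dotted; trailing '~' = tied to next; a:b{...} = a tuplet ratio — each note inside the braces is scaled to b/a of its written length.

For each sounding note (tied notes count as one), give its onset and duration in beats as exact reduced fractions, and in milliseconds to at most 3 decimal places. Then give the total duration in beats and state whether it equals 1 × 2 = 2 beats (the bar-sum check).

1) 0.0ms=0b +900.0ms=3/2b
2) 900.0ms=3/2b +300.0ms=1/2b
Σ=2b of 2 (100bpm 2/4) — PASS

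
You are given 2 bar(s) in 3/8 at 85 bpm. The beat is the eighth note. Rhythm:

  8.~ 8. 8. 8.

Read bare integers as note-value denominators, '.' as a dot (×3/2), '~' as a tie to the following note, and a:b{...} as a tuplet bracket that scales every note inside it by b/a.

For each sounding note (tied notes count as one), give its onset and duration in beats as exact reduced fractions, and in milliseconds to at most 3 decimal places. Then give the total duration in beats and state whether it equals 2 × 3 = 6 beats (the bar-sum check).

1) 0.0ms=0b +2117.647ms=3b
2) 2117.647ms=3b +1058.824ms=3/2b
3) 3176.471ms=9/2b +1058.824ms=3/2b
Σ=6b of 6 (85bpm 3/8) — PASS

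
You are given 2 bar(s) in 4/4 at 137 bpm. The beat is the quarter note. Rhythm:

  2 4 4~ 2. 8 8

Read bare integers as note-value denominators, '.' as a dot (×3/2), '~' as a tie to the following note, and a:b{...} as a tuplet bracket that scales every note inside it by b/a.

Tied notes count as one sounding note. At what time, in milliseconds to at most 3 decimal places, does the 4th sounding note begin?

1. 0.0ms @ 0 + 875.912ms (2)
2. 875.912ms @ 2 + 437.956ms (1)
3. 1313.869ms @ 3 + 1751.825ms (4)
4. 3065.693ms @ 7 + 218.978ms (1/2)
5. 3284.672ms @ 15/2 + 218.978ms (1/2)

note 4 onset = 7b = 3065.693ms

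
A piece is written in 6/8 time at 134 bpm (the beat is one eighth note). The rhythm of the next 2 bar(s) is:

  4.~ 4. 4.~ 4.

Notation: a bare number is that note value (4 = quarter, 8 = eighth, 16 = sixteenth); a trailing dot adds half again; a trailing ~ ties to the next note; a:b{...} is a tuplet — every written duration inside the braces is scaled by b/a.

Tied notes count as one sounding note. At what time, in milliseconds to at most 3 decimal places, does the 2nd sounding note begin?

note 2 onset = 6b = 2686.567ms

1. 0.0ms @ 0 + 2686.567ms (6)
2. 2686.567ms @ 6 + 2686.567ms (6)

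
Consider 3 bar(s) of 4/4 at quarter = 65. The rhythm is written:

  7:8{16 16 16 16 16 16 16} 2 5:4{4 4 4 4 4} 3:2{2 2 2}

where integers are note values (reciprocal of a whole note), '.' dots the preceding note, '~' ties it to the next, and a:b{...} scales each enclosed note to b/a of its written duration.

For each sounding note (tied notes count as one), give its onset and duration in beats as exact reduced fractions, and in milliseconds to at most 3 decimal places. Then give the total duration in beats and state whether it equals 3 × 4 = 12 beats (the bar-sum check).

1) 0.0ms=0b +263.736ms=2/7b
2) 263.736ms=2/7b +263.736ms=2/7b
3) 527.473ms=4/7b +263.736ms=2/7b
4) 791.209ms=6/7b +263.736ms=2/7b
5) 1054.945ms=8/7b +263.736ms=2/7b
6) 1318.681ms=10/7b +263.736ms=2/7b
7) 1582.418ms=12/7b +263.736ms=2/7b
8) 1846.154ms=2b +1846.154ms=2b
9) 3692.308ms=4b +738.462ms=4/5b
10) 4430.769ms=24/5b +738.462ms=4/5b
11) 5169.231ms=28/5b +738.462ms=4/5b
12) 5907.692ms=32/5b +738.462ms=4/5b
13) 6646.154ms=36/5b +738.462ms=4/5b
14) 7384.615ms=8b +1230.769ms=4/3b
15) 8615.385ms=28/3b +1230.769ms=4/3b
16) 9846.154ms=32/3b +1230.769ms=4/3b
Σ=12b of 12 (65bpm 4/4) — PASS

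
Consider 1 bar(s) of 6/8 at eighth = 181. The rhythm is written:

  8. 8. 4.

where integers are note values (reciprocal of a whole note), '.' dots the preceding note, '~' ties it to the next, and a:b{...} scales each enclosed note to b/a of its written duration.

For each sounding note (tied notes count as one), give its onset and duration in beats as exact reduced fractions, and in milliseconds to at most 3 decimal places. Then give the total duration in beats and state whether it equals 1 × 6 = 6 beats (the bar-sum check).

1) 0.0ms=0b +497.238ms=3/2b
2) 497.238ms=3/2b +497.238ms=3/2b
3) 994.475ms=3b +994.475ms=3b
Σ=6b of 6 (181bpm 6/8) — PASS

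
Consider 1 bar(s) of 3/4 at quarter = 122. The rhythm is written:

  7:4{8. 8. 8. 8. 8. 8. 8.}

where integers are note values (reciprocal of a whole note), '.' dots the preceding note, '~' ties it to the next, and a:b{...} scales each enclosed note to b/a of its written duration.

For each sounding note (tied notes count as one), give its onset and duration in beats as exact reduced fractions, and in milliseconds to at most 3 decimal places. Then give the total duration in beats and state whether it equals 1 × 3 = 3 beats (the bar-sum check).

1) 0.0ms=0b +210.773ms=3/7b
2) 210.773ms=3/7b +210.773ms=3/7b
3) 421.546ms=6/7b +210.773ms=3/7b
4) 632.319ms=9/7b +210.773ms=3/7b
5) 843.091ms=12/7b +210.773ms=3/7b
6) 1053.864ms=15/7b +210.773ms=3/7b
7) 1264.637ms=18/7b +210.773ms=3/7b
Σ=3b of 3 (122bpm 3/4) — PASS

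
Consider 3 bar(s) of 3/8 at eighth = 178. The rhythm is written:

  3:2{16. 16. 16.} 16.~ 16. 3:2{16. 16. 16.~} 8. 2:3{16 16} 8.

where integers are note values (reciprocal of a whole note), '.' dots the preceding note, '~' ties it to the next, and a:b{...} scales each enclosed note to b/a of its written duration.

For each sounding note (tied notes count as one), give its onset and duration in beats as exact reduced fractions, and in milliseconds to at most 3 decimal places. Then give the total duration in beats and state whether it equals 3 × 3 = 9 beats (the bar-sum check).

1) 0.0ms=0b +168.539ms=1/2b
2) 168.539ms=1/2b +168.539ms=1/2b
3) 337.079ms=1b +168.539ms=1/2b
4) 505.618ms=3/2b +505.618ms=3/2b
5) 1011.236ms=3b +168.539ms=1/2b
6) 1179.775ms=7/2b +168.539ms=1/2b
7) 1348.315ms=4b +674.157ms=2b
8) 2022.472ms=6b +252.809ms=3/4b
9) 2275.281ms=27/4b +252.809ms=3/4b
10) 2528.09ms=15/2b +505.618ms=3/2b
Σ=9b of 9 (178bpm 3/8) — PASS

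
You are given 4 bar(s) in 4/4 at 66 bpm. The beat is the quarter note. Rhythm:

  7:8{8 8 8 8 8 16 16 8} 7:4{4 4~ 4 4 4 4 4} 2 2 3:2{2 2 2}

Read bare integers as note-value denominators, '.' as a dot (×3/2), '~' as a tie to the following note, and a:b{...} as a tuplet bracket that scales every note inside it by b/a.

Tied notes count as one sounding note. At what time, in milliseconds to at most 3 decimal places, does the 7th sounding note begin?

1. 0.0ms @ 0 + 519.481ms (4/7)
2. 519.481ms @ 4/7 + 519.481ms (4/7)
3. 1038.961ms @ 8/7 + 519.481ms (4/7)
4. 1558.442ms @ 12/7 + 519.481ms (4/7)
5. 2077.922ms @ 16/7 + 519.481ms (4/7)
6. 2597.403ms @ 20/7 + 259.74ms (2/7)
7. 2857.143ms @ 22/7 + 259.74ms (2/7)
8. 3116.883ms @ 24/7 + 519.481ms (4/7)
9. 3636.364ms @ 4 + 519.481ms (4/7)
10. 4155.844ms @ 32/7 + 1038.961ms (8/7)
11. 5194.805ms @ 40/7 + 519.481ms (4/7)
12. 5714.286ms @ 44/7 + 519.481ms (4/7)
13. 6233.766ms @ 48/7 + 519.481ms (4/7)
14. 6753.247ms @ 52/7 + 519.481ms (4/7)
15. 7272.727ms @ 8 + 1818.182ms (2)
16. 9090.909ms @ 10 + 1818.182ms (2)
17. 10909.091ms @ 12 + 1212.121ms (4/3)
18. 12121.212ms @ 40/3 + 1212.121ms (4/3)
19. 13333.333ms @ 44/3 + 1212.121ms (4/3)

note 7 onset = 22/7b = 2857.143ms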